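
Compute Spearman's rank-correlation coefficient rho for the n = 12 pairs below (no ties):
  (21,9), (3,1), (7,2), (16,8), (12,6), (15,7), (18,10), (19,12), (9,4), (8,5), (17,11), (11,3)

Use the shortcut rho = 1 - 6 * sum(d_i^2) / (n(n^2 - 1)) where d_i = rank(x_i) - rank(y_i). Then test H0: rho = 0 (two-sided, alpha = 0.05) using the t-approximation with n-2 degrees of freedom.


Step 1: Rank x and y separately (midranks; no ties here).
rank(x): 21->12, 3->1, 7->2, 16->8, 12->6, 15->7, 18->10, 19->11, 9->4, 8->3, 17->9, 11->5
rank(y): 9->9, 1->1, 2->2, 8->8, 6->6, 7->7, 10->10, 12->12, 4->4, 5->5, 11->11, 3->3
Step 2: d_i = R_x(i) - R_y(i); compute d_i^2.
  (12-9)^2=9, (1-1)^2=0, (2-2)^2=0, (8-8)^2=0, (6-6)^2=0, (7-7)^2=0, (10-10)^2=0, (11-12)^2=1, (4-4)^2=0, (3-5)^2=4, (9-11)^2=4, (5-3)^2=4
sum(d^2) = 22.
Step 3: rho = 1 - 6*22 / (12*(12^2 - 1)) = 1 - 132/1716 = 0.923077.
Step 4: Under H0, t = rho * sqrt((n-2)/(1-rho^2)) = 7.5895 ~ t(10).
Step 5: Two-sided p-value from the t-distribution with 10 df = 0.000019.
Step 6: alpha = 0.05. reject H0.

rho = 0.9231, p = 0.000019, reject H0 at alpha = 0.05.


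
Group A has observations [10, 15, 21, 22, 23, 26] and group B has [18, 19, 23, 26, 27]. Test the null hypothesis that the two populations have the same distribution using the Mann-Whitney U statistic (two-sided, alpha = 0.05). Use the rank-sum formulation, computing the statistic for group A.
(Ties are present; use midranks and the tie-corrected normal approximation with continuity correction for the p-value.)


Step 1: Combine and sort all 11 observations; assign midranks.
sorted (value, group): (10,X), (15,X), (18,Y), (19,Y), (21,X), (22,X), (23,X), (23,Y), (26,X), (26,Y), (27,Y)
ranks: 10->1, 15->2, 18->3, 19->4, 21->5, 22->6, 23->7.5, 23->7.5, 26->9.5, 26->9.5, 27->11
Step 2: Rank sum for X: R1 = 1 + 2 + 5 + 6 + 7.5 + 9.5 = 31.
Step 3: U_X = R1 - n1(n1+1)/2 = 31 - 6*7/2 = 31 - 21 = 10.
       U_Y = n1*n2 - U_X = 30 - 10 = 20.
Step 4: Ties are present, so use the tie-corrected normal approximation (with continuity correction) for the p-value.
Step 5: p-value = 0.409176; compare to alpha = 0.05. fail to reject H0.

U_X = 10, p = 0.409176, fail to reject H0 at alpha = 0.05.


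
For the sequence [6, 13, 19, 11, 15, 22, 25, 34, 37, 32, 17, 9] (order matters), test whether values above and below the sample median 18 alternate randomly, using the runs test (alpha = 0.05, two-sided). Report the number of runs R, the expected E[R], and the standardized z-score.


Step 1: Compute median = 18; label A = above, B = below.
Labels in order: BBABBAAAAABB  (n_A = 6, n_B = 6)
Step 2: Count runs R = 5.
Step 3: Under H0 (random ordering), E[R] = 2*n_A*n_B/(n_A+n_B) + 1 = 2*6*6/12 + 1 = 7.0000.
        Var[R] = 2*n_A*n_B*(2*n_A*n_B - n_A - n_B) / ((n_A+n_B)^2 * (n_A+n_B-1)) = 4320/1584 = 2.7273.
        SD[R] = 1.6514.
Step 4: Continuity-corrected z = (R + 0.5 - E[R]) / SD[R] = (5 + 0.5 - 7.0000) / 1.6514 = -0.9083.
Step 5: Two-sided p-value via normal approximation = 2*(1 - Phi(|z|)) = 0.363722.
Step 6: alpha = 0.05. fail to reject H0.

R = 5, z = -0.9083, p = 0.363722, fail to reject H0.


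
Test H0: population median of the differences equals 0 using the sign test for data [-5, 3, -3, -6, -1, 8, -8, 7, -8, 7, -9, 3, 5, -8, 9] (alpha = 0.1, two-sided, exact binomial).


Step 1: Discard zero differences. Original n = 15; n_eff = number of nonzero differences = 15.
Nonzero differences (with sign): -5, +3, -3, -6, -1, +8, -8, +7, -8, +7, -9, +3, +5, -8, +9
Step 2: Count signs: positive = 7, negative = 8.
Step 3: Under H0: P(positive) = 0.5, so the number of positives S ~ Bin(15, 0.5).
Step 4: Two-sided exact p-value = sum of Bin(15,0.5) probabilities at or below the observed probability = 1.000000.
Step 5: alpha = 0.1. fail to reject H0.

n_eff = 15, pos = 7, neg = 8, p = 1.000000, fail to reject H0.


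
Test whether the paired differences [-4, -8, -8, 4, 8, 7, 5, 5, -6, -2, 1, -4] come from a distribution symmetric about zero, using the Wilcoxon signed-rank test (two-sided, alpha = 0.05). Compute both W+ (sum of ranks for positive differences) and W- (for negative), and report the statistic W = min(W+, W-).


Step 1: Drop any zero differences (none here) and take |d_i|.
|d| = [4, 8, 8, 4, 8, 7, 5, 5, 6, 2, 1, 4]
Step 2: Midrank |d_i| (ties get averaged ranks).
ranks: |4|->4, |8|->11, |8|->11, |4|->4, |8|->11, |7|->9, |5|->6.5, |5|->6.5, |6|->8, |2|->2, |1|->1, |4|->4
Step 3: Attach original signs; sum ranks with positive sign and with negative sign.
W+ = 4 + 11 + 9 + 6.5 + 6.5 + 1 = 38
W- = 4 + 11 + 11 + 8 + 2 + 4 = 40
(Check: W+ + W- = 78 should equal n(n+1)/2 = 78.)
Step 4: Test statistic W = min(W+, W-) = 38.
Step 5: Ties in |d|, so use the tie-corrected normal approximation.
        E[W] = n(n+1)/4 = 12*13/4 = 39.
        Tie groups: |d|=4 (t=3), |d|=5 (t=2), |d|=8 (t=3); sum(t^3 - t) = 54.
        Var[W] = n(n+1)(2n+1)/24 - sum(t^3-t)/48 = 3900/24 - 54/48 = 161.375.
        z = (W - E[W]) / sqrt(Var[W]) = (38 - 39) / 12.7033 = -0.0787.
        Two-sided p = 2*Phi(z) = 0.937256.
Step 6: alpha = 0.05. fail to reject H0.

W+ = 38, W- = 40, W = min = 38, p = 0.937256, fail to reject H0.


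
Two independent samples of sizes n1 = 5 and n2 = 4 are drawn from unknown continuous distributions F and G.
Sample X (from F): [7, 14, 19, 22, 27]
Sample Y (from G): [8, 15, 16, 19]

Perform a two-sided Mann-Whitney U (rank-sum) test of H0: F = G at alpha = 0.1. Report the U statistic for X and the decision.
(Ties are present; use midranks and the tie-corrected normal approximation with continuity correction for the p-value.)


Step 1: Combine and sort all 9 observations; assign midranks.
sorted (value, group): (7,X), (8,Y), (14,X), (15,Y), (16,Y), (19,X), (19,Y), (22,X), (27,X)
ranks: 7->1, 8->2, 14->3, 15->4, 16->5, 19->6.5, 19->6.5, 22->8, 27->9
Step 2: Rank sum for X: R1 = 1 + 3 + 6.5 + 8 + 9 = 27.5.
Step 3: U_X = R1 - n1(n1+1)/2 = 27.5 - 5*6/2 = 27.5 - 15 = 12.5.
       U_Y = n1*n2 - U_X = 20 - 12.5 = 7.5.
Step 4: Ties are present, so use the tie-corrected normal approximation (with continuity correction) for the p-value.
Step 5: p-value = 0.622753; compare to alpha = 0.1. fail to reject H0.

U_X = 12.5, p = 0.622753, fail to reject H0 at alpha = 0.1.


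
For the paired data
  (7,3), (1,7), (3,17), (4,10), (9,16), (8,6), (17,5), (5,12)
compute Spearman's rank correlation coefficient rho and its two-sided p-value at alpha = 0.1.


Step 1: Rank x and y separately (midranks; no ties here).
rank(x): 7->5, 1->1, 3->2, 4->3, 9->7, 8->6, 17->8, 5->4
rank(y): 3->1, 7->4, 17->8, 10->5, 16->7, 6->3, 5->2, 12->6
Step 2: d_i = R_x(i) - R_y(i); compute d_i^2.
  (5-1)^2=16, (1-4)^2=9, (2-8)^2=36, (3-5)^2=4, (7-7)^2=0, (6-3)^2=9, (8-2)^2=36, (4-6)^2=4
sum(d^2) = 114.
Step 3: rho = 1 - 6*114 / (8*(8^2 - 1)) = 1 - 684/504 = -0.357143.
Step 4: Under H0, t = rho * sqrt((n-2)/(1-rho^2)) = -0.9366 ~ t(6).
Step 5: Two-sided p-value from the t-distribution with 6 df = 0.385121.
Step 6: alpha = 0.1. fail to reject H0.

rho = -0.3571, p = 0.385121, fail to reject H0 at alpha = 0.1.


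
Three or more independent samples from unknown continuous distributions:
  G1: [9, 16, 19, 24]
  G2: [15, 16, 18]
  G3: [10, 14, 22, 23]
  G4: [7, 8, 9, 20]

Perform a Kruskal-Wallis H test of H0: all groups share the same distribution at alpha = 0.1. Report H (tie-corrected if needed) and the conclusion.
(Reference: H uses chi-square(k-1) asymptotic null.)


Step 1: Combine all N = 15 observations and assign midranks.
sorted (value, group, rank): (7,G4,1), (8,G4,2), (9,G1,3.5), (9,G4,3.5), (10,G3,5), (14,G3,6), (15,G2,7), (16,G1,8.5), (16,G2,8.5), (18,G2,10), (19,G1,11), (20,G4,12), (22,G3,13), (23,G3,14), (24,G1,15)
Step 2: Sum ranks within each group.
R_1 = 38 (n_1 = 4)
R_2 = 25.5 (n_2 = 3)
R_3 = 38 (n_3 = 4)
R_4 = 18.5 (n_4 = 4)
Step 3: H = 12/(N(N+1)) * sum(R_i^2/n_i) - 3(N+1)
     = 12/(15*16) * (38^2/4 + 25.5^2/3 + 38^2/4 + 18.5^2/4) - 3*16
     = 0.050000 * 1024.31 - 48
     = 3.215625.
Step 4: Ties present; correction factor C = 1 - 12/(15^3 - 15) = 0.996429. Corrected H = 3.215625 / 0.996429 = 3.227151.
Step 5: Under H0, H ~ chi^2(3); p-value = 0.357911.
Step 6: alpha = 0.1. fail to reject H0.

H = 3.2272, df = 3, p = 0.357911, fail to reject H0.


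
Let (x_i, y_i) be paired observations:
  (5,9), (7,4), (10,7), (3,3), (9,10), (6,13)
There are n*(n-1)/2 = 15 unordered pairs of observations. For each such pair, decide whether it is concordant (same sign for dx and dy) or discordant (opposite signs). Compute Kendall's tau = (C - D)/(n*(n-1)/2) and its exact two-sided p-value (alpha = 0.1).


Step 1: Enumerate the 15 unordered pairs (i,j) with i<j and classify each by sign(x_j-x_i) * sign(y_j-y_i).
  (1,2):dx=+2,dy=-5->D; (1,3):dx=+5,dy=-2->D; (1,4):dx=-2,dy=-6->C; (1,5):dx=+4,dy=+1->C
  (1,6):dx=+1,dy=+4->C; (2,3):dx=+3,dy=+3->C; (2,4):dx=-4,dy=-1->C; (2,5):dx=+2,dy=+6->C
  (2,6):dx=-1,dy=+9->D; (3,4):dx=-7,dy=-4->C; (3,5):dx=-1,dy=+3->D; (3,6):dx=-4,dy=+6->D
  (4,5):dx=+6,dy=+7->C; (4,6):dx=+3,dy=+10->C; (5,6):dx=-3,dy=+3->D
Step 2: C = 9, D = 6, total pairs = 15.
Step 3: tau = (C - D)/(n(n-1)/2) = (9 - 6)/15 = 0.200000.
Step 4: Exact two-sided p-value (enumerate n! = 720 permutations of y under H0): p = 0.719444.
Step 5: alpha = 0.1. fail to reject H0.

tau_b = 0.2000 (C=9, D=6), p = 0.719444, fail to reject H0.


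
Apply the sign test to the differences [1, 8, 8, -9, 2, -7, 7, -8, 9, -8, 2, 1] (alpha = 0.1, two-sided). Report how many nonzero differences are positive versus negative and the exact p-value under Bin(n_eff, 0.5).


Step 1: Discard zero differences. Original n = 12; n_eff = number of nonzero differences = 12.
Nonzero differences (with sign): +1, +8, +8, -9, +2, -7, +7, -8, +9, -8, +2, +1
Step 2: Count signs: positive = 8, negative = 4.
Step 3: Under H0: P(positive) = 0.5, so the number of positives S ~ Bin(12, 0.5).
Step 4: Two-sided exact p-value = sum of Bin(12,0.5) probabilities at or below the observed probability = 0.387695.
Step 5: alpha = 0.1. fail to reject H0.

n_eff = 12, pos = 8, neg = 4, p = 0.387695, fail to reject H0.


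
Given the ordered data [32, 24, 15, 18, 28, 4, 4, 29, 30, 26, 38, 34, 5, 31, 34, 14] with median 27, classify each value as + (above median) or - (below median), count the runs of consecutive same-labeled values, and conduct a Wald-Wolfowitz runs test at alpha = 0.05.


Step 1: Compute median = 27; label A = above, B = below.
Labels in order: ABBBABBAABAABAAB  (n_A = 8, n_B = 8)
Step 2: Count runs R = 10.
Step 3: Under H0 (random ordering), E[R] = 2*n_A*n_B/(n_A+n_B) + 1 = 2*8*8/16 + 1 = 9.0000.
        Var[R] = 2*n_A*n_B*(2*n_A*n_B - n_A - n_B) / ((n_A+n_B)^2 * (n_A+n_B-1)) = 14336/3840 = 3.7333.
        SD[R] = 1.9322.
Step 4: Continuity-corrected z = (R - 0.5 - E[R]) / SD[R] = (10 - 0.5 - 9.0000) / 1.9322 = 0.2588.
Step 5: Two-sided p-value via normal approximation = 2*(1 - Phi(|z|)) = 0.795809.
Step 6: alpha = 0.05. fail to reject H0.

R = 10, z = 0.2588, p = 0.795809, fail to reject H0.


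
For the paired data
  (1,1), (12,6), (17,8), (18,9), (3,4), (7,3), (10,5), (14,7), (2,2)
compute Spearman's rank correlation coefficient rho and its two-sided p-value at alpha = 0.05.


Step 1: Rank x and y separately (midranks; no ties here).
rank(x): 1->1, 12->6, 17->8, 18->9, 3->3, 7->4, 10->5, 14->7, 2->2
rank(y): 1->1, 6->6, 8->8, 9->9, 4->4, 3->3, 5->5, 7->7, 2->2
Step 2: d_i = R_x(i) - R_y(i); compute d_i^2.
  (1-1)^2=0, (6-6)^2=0, (8-8)^2=0, (9-9)^2=0, (3-4)^2=1, (4-3)^2=1, (5-5)^2=0, (7-7)^2=0, (2-2)^2=0
sum(d^2) = 2.
Step 3: rho = 1 - 6*2 / (9*(9^2 - 1)) = 1 - 12/720 = 0.983333.
Step 4: Under H0, t = rho * sqrt((n-2)/(1-rho^2)) = 14.3096 ~ t(7).
Step 5: Two-sided p-value from the t-distribution with 7 df = 0.000002.
Step 6: alpha = 0.05. reject H0.

rho = 0.9833, p = 0.000002, reject H0 at alpha = 0.05.


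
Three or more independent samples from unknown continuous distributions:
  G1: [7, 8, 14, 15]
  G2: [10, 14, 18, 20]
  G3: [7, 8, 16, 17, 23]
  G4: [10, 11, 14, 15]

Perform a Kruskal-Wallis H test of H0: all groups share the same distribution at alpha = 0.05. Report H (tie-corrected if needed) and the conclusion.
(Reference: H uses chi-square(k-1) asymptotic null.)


Step 1: Combine all N = 17 observations and assign midranks.
sorted (value, group, rank): (7,G1,1.5), (7,G3,1.5), (8,G1,3.5), (8,G3,3.5), (10,G2,5.5), (10,G4,5.5), (11,G4,7), (14,G1,9), (14,G2,9), (14,G4,9), (15,G1,11.5), (15,G4,11.5), (16,G3,13), (17,G3,14), (18,G2,15), (20,G2,16), (23,G3,17)
Step 2: Sum ranks within each group.
R_1 = 25.5 (n_1 = 4)
R_2 = 45.5 (n_2 = 4)
R_3 = 49 (n_3 = 5)
R_4 = 33 (n_4 = 4)
Step 3: H = 12/(N(N+1)) * sum(R_i^2/n_i) - 3(N+1)
     = 12/(17*18) * (25.5^2/4 + 45.5^2/4 + 49^2/5 + 33^2/4) - 3*18
     = 0.039216 * 1432.58 - 54
     = 2.179412.
Step 4: Ties present; correction factor C = 1 - 48/(17^3 - 17) = 0.990196. Corrected H = 2.179412 / 0.990196 = 2.200990.
Step 5: Under H0, H ~ chi^2(3); p-value = 0.531753.
Step 6: alpha = 0.05. fail to reject H0.

H = 2.2010, df = 3, p = 0.531753, fail to reject H0.


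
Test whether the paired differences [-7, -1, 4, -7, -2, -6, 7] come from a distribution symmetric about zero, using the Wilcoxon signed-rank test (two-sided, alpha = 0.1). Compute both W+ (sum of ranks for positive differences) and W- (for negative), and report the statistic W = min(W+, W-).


Step 1: Drop any zero differences (none here) and take |d_i|.
|d| = [7, 1, 4, 7, 2, 6, 7]
Step 2: Midrank |d_i| (ties get averaged ranks).
ranks: |7|->6, |1|->1, |4|->3, |7|->6, |2|->2, |6|->4, |7|->6
Step 3: Attach original signs; sum ranks with positive sign and with negative sign.
W+ = 3 + 6 = 9
W- = 6 + 1 + 6 + 2 + 4 = 19
(Check: W+ + W- = 28 should equal n(n+1)/2 = 28.)
Step 4: Test statistic W = min(W+, W-) = 9.
Step 5: Ties in |d|, so use the tie-corrected normal approximation.
        E[W] = n(n+1)/4 = 7*8/4 = 14.
        Tie groups: |d|=7 (t=3); sum(t^3 - t) = 24.
        Var[W] = n(n+1)(2n+1)/24 - sum(t^3-t)/48 = 840/24 - 24/48 = 34.5.
        z = (W - E[W]) / sqrt(Var[W]) = (9 - 14) / 5.8737 = -0.8513.
        Two-sided p = 2*Phi(z) = 0.394627.
Step 6: alpha = 0.1. fail to reject H0.

W+ = 9, W- = 19, W = min = 9, p = 0.394627, fail to reject H0.


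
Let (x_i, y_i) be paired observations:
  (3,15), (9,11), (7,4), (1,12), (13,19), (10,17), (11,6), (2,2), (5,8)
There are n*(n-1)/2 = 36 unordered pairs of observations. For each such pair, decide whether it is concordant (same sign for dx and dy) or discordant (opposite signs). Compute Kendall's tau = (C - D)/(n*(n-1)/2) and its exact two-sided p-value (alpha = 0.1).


Step 1: Enumerate the 36 unordered pairs (i,j) with i<j and classify each by sign(x_j-x_i) * sign(y_j-y_i).
  (1,2):dx=+6,dy=-4->D; (1,3):dx=+4,dy=-11->D; (1,4):dx=-2,dy=-3->C; (1,5):dx=+10,dy=+4->C
  (1,6):dx=+7,dy=+2->C; (1,7):dx=+8,dy=-9->D; (1,8):dx=-1,dy=-13->C; (1,9):dx=+2,dy=-7->D
  (2,3):dx=-2,dy=-7->C; (2,4):dx=-8,dy=+1->D; (2,5):dx=+4,dy=+8->C; (2,6):dx=+1,dy=+6->C
  (2,7):dx=+2,dy=-5->D; (2,8):dx=-7,dy=-9->C; (2,9):dx=-4,dy=-3->C; (3,4):dx=-6,dy=+8->D
  (3,5):dx=+6,dy=+15->C; (3,6):dx=+3,dy=+13->C; (3,7):dx=+4,dy=+2->C; (3,8):dx=-5,dy=-2->C
  (3,9):dx=-2,dy=+4->D; (4,5):dx=+12,dy=+7->C; (4,6):dx=+9,dy=+5->C; (4,7):dx=+10,dy=-6->D
  (4,8):dx=+1,dy=-10->D; (4,9):dx=+4,dy=-4->D; (5,6):dx=-3,dy=-2->C; (5,7):dx=-2,dy=-13->C
  (5,8):dx=-11,dy=-17->C; (5,9):dx=-8,dy=-11->C; (6,7):dx=+1,dy=-11->D; (6,8):dx=-8,dy=-15->C
  (6,9):dx=-5,dy=-9->C; (7,8):dx=-9,dy=-4->C; (7,9):dx=-6,dy=+2->D; (8,9):dx=+3,dy=+6->C
Step 2: C = 23, D = 13, total pairs = 36.
Step 3: tau = (C - D)/(n(n-1)/2) = (23 - 13)/36 = 0.277778.
Step 4: Exact two-sided p-value (enumerate n! = 362880 permutations of y under H0): p = 0.358488.
Step 5: alpha = 0.1. fail to reject H0.

tau_b = 0.2778 (C=23, D=13), p = 0.358488, fail to reject H0.


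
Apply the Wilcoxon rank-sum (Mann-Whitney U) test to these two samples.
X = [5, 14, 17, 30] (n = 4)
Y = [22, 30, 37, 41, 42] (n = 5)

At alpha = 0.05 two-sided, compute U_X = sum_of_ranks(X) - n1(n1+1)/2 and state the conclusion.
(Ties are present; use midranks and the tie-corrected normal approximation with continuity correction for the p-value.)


Step 1: Combine and sort all 9 observations; assign midranks.
sorted (value, group): (5,X), (14,X), (17,X), (22,Y), (30,X), (30,Y), (37,Y), (41,Y), (42,Y)
ranks: 5->1, 14->2, 17->3, 22->4, 30->5.5, 30->5.5, 37->7, 41->8, 42->9
Step 2: Rank sum for X: R1 = 1 + 2 + 3 + 5.5 = 11.5.
Step 3: U_X = R1 - n1(n1+1)/2 = 11.5 - 4*5/2 = 11.5 - 10 = 1.5.
       U_Y = n1*n2 - U_X = 20 - 1.5 = 18.5.
Step 4: Ties are present, so use the tie-corrected normal approximation (with continuity correction) for the p-value.
Step 5: p-value = 0.049090; compare to alpha = 0.05. reject H0.

U_X = 1.5, p = 0.049090, reject H0 at alpha = 0.05.


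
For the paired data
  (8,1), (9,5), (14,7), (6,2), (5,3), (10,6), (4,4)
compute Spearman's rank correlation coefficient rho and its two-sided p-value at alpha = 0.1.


Step 1: Rank x and y separately (midranks; no ties here).
rank(x): 8->4, 9->5, 14->7, 6->3, 5->2, 10->6, 4->1
rank(y): 1->1, 5->5, 7->7, 2->2, 3->3, 6->6, 4->4
Step 2: d_i = R_x(i) - R_y(i); compute d_i^2.
  (4-1)^2=9, (5-5)^2=0, (7-7)^2=0, (3-2)^2=1, (2-3)^2=1, (6-6)^2=0, (1-4)^2=9
sum(d^2) = 20.
Step 3: rho = 1 - 6*20 / (7*(7^2 - 1)) = 1 - 120/336 = 0.642857.
Step 4: Under H0, t = rho * sqrt((n-2)/(1-rho^2)) = 1.8766 ~ t(5).
Step 5: Two-sided p-value from the t-distribution with 5 df = 0.119392.
Step 6: alpha = 0.1. fail to reject H0.

rho = 0.6429, p = 0.119392, fail to reject H0 at alpha = 0.1.


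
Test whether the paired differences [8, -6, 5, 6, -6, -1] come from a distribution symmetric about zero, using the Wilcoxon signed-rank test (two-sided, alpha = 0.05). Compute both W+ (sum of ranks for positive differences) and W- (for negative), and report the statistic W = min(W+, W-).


Step 1: Drop any zero differences (none here) and take |d_i|.
|d| = [8, 6, 5, 6, 6, 1]
Step 2: Midrank |d_i| (ties get averaged ranks).
ranks: |8|->6, |6|->4, |5|->2, |6|->4, |6|->4, |1|->1
Step 3: Attach original signs; sum ranks with positive sign and with negative sign.
W+ = 6 + 2 + 4 = 12
W- = 4 + 4 + 1 = 9
(Check: W+ + W- = 21 should equal n(n+1)/2 = 21.)
Step 4: Test statistic W = min(W+, W-) = 9.
Step 5: Ties in |d|, so use the tie-corrected normal approximation.
        E[W] = n(n+1)/4 = 6*7/4 = 10.5.
        Tie groups: |d|=6 (t=3); sum(t^3 - t) = 24.
        Var[W] = n(n+1)(2n+1)/24 - sum(t^3-t)/48 = 546/24 - 24/48 = 22.25.
        z = (W - E[W]) / sqrt(Var[W]) = (9 - 10.5) / 4.7170 = -0.3180.
        Two-sided p = 2*Phi(z) = 0.750485.
Step 6: alpha = 0.05. fail to reject H0.

W+ = 12, W- = 9, W = min = 9, p = 0.750485, fail to reject H0.


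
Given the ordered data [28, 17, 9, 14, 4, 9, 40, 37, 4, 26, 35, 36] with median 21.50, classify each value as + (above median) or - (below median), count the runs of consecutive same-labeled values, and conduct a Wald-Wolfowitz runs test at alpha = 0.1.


Step 1: Compute median = 21.50; label A = above, B = below.
Labels in order: ABBBBBAABAAA  (n_A = 6, n_B = 6)
Step 2: Count runs R = 5.
Step 3: Under H0 (random ordering), E[R] = 2*n_A*n_B/(n_A+n_B) + 1 = 2*6*6/12 + 1 = 7.0000.
        Var[R] = 2*n_A*n_B*(2*n_A*n_B - n_A - n_B) / ((n_A+n_B)^2 * (n_A+n_B-1)) = 4320/1584 = 2.7273.
        SD[R] = 1.6514.
Step 4: Continuity-corrected z = (R + 0.5 - E[R]) / SD[R] = (5 + 0.5 - 7.0000) / 1.6514 = -0.9083.
Step 5: Two-sided p-value via normal approximation = 2*(1 - Phi(|z|)) = 0.363722.
Step 6: alpha = 0.1. fail to reject H0.

R = 5, z = -0.9083, p = 0.363722, fail to reject H0.


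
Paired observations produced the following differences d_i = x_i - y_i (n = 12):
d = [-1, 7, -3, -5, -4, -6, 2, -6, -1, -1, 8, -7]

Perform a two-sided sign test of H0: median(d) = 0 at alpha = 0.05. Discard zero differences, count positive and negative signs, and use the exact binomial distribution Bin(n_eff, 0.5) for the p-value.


Step 1: Discard zero differences. Original n = 12; n_eff = number of nonzero differences = 12.
Nonzero differences (with sign): -1, +7, -3, -5, -4, -6, +2, -6, -1, -1, +8, -7
Step 2: Count signs: positive = 3, negative = 9.
Step 3: Under H0: P(positive) = 0.5, so the number of positives S ~ Bin(12, 0.5).
Step 4: Two-sided exact p-value = sum of Bin(12,0.5) probabilities at or below the observed probability = 0.145996.
Step 5: alpha = 0.05. fail to reject H0.

n_eff = 12, pos = 3, neg = 9, p = 0.145996, fail to reject H0.


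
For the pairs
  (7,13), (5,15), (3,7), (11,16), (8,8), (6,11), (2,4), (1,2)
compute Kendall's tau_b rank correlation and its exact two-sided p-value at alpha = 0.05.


Step 1: Enumerate the 28 unordered pairs (i,j) with i<j and classify each by sign(x_j-x_i) * sign(y_j-y_i).
  (1,2):dx=-2,dy=+2->D; (1,3):dx=-4,dy=-6->C; (1,4):dx=+4,dy=+3->C; (1,5):dx=+1,dy=-5->D
  (1,6):dx=-1,dy=-2->C; (1,7):dx=-5,dy=-9->C; (1,8):dx=-6,dy=-11->C; (2,3):dx=-2,dy=-8->C
  (2,4):dx=+6,dy=+1->C; (2,5):dx=+3,dy=-7->D; (2,6):dx=+1,dy=-4->D; (2,7):dx=-3,dy=-11->C
  (2,8):dx=-4,dy=-13->C; (3,4):dx=+8,dy=+9->C; (3,5):dx=+5,dy=+1->C; (3,6):dx=+3,dy=+4->C
  (3,7):dx=-1,dy=-3->C; (3,8):dx=-2,dy=-5->C; (4,5):dx=-3,dy=-8->C; (4,6):dx=-5,dy=-5->C
  (4,7):dx=-9,dy=-12->C; (4,8):dx=-10,dy=-14->C; (5,6):dx=-2,dy=+3->D; (5,7):dx=-6,dy=-4->C
  (5,8):dx=-7,dy=-6->C; (6,7):dx=-4,dy=-7->C; (6,8):dx=-5,dy=-9->C; (7,8):dx=-1,dy=-2->C
Step 2: C = 23, D = 5, total pairs = 28.
Step 3: tau = (C - D)/(n(n-1)/2) = (23 - 5)/28 = 0.642857.
Step 4: Exact two-sided p-value (enumerate n! = 40320 permutations of y under H0): p = 0.031151.
Step 5: alpha = 0.05. reject H0.

tau_b = 0.6429 (C=23, D=5), p = 0.031151, reject H0.


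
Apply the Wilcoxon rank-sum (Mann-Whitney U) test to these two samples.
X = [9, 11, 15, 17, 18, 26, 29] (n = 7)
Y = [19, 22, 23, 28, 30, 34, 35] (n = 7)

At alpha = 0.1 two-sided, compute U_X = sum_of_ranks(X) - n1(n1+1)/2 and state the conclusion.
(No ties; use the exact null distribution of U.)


Step 1: Combine and sort all 14 observations; assign midranks.
sorted (value, group): (9,X), (11,X), (15,X), (17,X), (18,X), (19,Y), (22,Y), (23,Y), (26,X), (28,Y), (29,X), (30,Y), (34,Y), (35,Y)
ranks: 9->1, 11->2, 15->3, 17->4, 18->5, 19->6, 22->7, 23->8, 26->9, 28->10, 29->11, 30->12, 34->13, 35->14
Step 2: Rank sum for X: R1 = 1 + 2 + 3 + 4 + 5 + 9 + 11 = 35.
Step 3: U_X = R1 - n1(n1+1)/2 = 35 - 7*8/2 = 35 - 28 = 7.
       U_Y = n1*n2 - U_X = 49 - 7 = 42.
Step 4: No ties, so the exact null distribution of U (based on enumerating the C(14,7) = 3432 equally likely rank assignments) gives the two-sided p-value.
Step 5: p-value = 0.026224; compare to alpha = 0.1. reject H0.

U_X = 7, p = 0.026224, reject H0 at alpha = 0.1.


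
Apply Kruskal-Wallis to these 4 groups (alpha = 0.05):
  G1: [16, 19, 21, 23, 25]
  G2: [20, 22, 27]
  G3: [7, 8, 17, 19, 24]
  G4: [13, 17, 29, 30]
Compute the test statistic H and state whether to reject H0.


Step 1: Combine all N = 17 observations and assign midranks.
sorted (value, group, rank): (7,G3,1), (8,G3,2), (13,G4,3), (16,G1,4), (17,G3,5.5), (17,G4,5.5), (19,G1,7.5), (19,G3,7.5), (20,G2,9), (21,G1,10), (22,G2,11), (23,G1,12), (24,G3,13), (25,G1,14), (27,G2,15), (29,G4,16), (30,G4,17)
Step 2: Sum ranks within each group.
R_1 = 47.5 (n_1 = 5)
R_2 = 35 (n_2 = 3)
R_3 = 29 (n_3 = 5)
R_4 = 41.5 (n_4 = 4)
Step 3: H = 12/(N(N+1)) * sum(R_i^2/n_i) - 3(N+1)
     = 12/(17*18) * (47.5^2/5 + 35^2/3 + 29^2/5 + 41.5^2/4) - 3*18
     = 0.039216 * 1458.35 - 54
     = 3.190033.
Step 4: Ties present; correction factor C = 1 - 12/(17^3 - 17) = 0.997549. Corrected H = 3.190033 / 0.997549 = 3.197871.
Step 5: Under H0, H ~ chi^2(3); p-value = 0.362112.
Step 6: alpha = 0.05. fail to reject H0.

H = 3.1979, df = 3, p = 0.362112, fail to reject H0.


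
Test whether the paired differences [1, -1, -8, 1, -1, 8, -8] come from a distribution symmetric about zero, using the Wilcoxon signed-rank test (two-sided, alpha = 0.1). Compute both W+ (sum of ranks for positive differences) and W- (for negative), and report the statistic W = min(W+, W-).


Step 1: Drop any zero differences (none here) and take |d_i|.
|d| = [1, 1, 8, 1, 1, 8, 8]
Step 2: Midrank |d_i| (ties get averaged ranks).
ranks: |1|->2.5, |1|->2.5, |8|->6, |1|->2.5, |1|->2.5, |8|->6, |8|->6
Step 3: Attach original signs; sum ranks with positive sign and with negative sign.
W+ = 2.5 + 2.5 + 6 = 11
W- = 2.5 + 6 + 2.5 + 6 = 17
(Check: W+ + W- = 28 should equal n(n+1)/2 = 28.)
Step 4: Test statistic W = min(W+, W-) = 11.
Step 5: Ties in |d|, so use the tie-corrected normal approximation.
        E[W] = n(n+1)/4 = 7*8/4 = 14.
        Tie groups: |d|=1 (t=4), |d|=8 (t=3); sum(t^3 - t) = 84.
        Var[W] = n(n+1)(2n+1)/24 - sum(t^3-t)/48 = 840/24 - 84/48 = 33.25.
        z = (W - E[W]) / sqrt(Var[W]) = (11 - 14) / 5.7663 = -0.5203.
        Two-sided p = 2*Phi(z) = 0.602878.
Step 6: alpha = 0.1. fail to reject H0.

W+ = 11, W- = 17, W = min = 11, p = 0.602878, fail to reject H0.


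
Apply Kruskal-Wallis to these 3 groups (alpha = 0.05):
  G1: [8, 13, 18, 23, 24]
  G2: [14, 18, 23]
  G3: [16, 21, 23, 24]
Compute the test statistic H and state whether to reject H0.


Step 1: Combine all N = 12 observations and assign midranks.
sorted (value, group, rank): (8,G1,1), (13,G1,2), (14,G2,3), (16,G3,4), (18,G1,5.5), (18,G2,5.5), (21,G3,7), (23,G1,9), (23,G2,9), (23,G3,9), (24,G1,11.5), (24,G3,11.5)
Step 2: Sum ranks within each group.
R_1 = 29 (n_1 = 5)
R_2 = 17.5 (n_2 = 3)
R_3 = 31.5 (n_3 = 4)
Step 3: H = 12/(N(N+1)) * sum(R_i^2/n_i) - 3(N+1)
     = 12/(12*13) * (29^2/5 + 17.5^2/3 + 31.5^2/4) - 3*13
     = 0.076923 * 518.346 - 39
     = 0.872756.
Step 4: Ties present; correction factor C = 1 - 36/(12^3 - 12) = 0.979021. Corrected H = 0.872756 / 0.979021 = 0.891458.
Step 5: Under H0, H ~ chi^2(2); p-value = 0.640357.
Step 6: alpha = 0.05. fail to reject H0.

H = 0.8915, df = 2, p = 0.640357, fail to reject H0.


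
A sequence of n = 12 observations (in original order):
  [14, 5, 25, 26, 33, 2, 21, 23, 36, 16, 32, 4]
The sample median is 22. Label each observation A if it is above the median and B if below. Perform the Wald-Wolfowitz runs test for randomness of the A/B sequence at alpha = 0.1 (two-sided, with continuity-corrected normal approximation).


Step 1: Compute median = 22; label A = above, B = below.
Labels in order: BBAAABBAABAB  (n_A = 6, n_B = 6)
Step 2: Count runs R = 7.
Step 3: Under H0 (random ordering), E[R] = 2*n_A*n_B/(n_A+n_B) + 1 = 2*6*6/12 + 1 = 7.0000.
        Var[R] = 2*n_A*n_B*(2*n_A*n_B - n_A - n_B) / ((n_A+n_B)^2 * (n_A+n_B-1)) = 4320/1584 = 2.7273.
        SD[R] = 1.6514.
Step 4: R = E[R], so z = 0 with no continuity correction.
Step 5: Two-sided p-value via normal approximation = 2*(1 - Phi(|z|)) = 1.000000.
Step 6: alpha = 0.1. fail to reject H0.

R = 7, z = 0.0000, p = 1.000000, fail to reject H0.


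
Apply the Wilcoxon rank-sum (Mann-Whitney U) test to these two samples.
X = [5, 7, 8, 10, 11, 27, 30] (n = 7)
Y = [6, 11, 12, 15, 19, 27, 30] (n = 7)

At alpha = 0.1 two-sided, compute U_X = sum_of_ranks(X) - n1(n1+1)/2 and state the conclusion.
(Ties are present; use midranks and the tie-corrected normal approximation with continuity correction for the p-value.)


Step 1: Combine and sort all 14 observations; assign midranks.
sorted (value, group): (5,X), (6,Y), (7,X), (8,X), (10,X), (11,X), (11,Y), (12,Y), (15,Y), (19,Y), (27,X), (27,Y), (30,X), (30,Y)
ranks: 5->1, 6->2, 7->3, 8->4, 10->5, 11->6.5, 11->6.5, 12->8, 15->9, 19->10, 27->11.5, 27->11.5, 30->13.5, 30->13.5
Step 2: Rank sum for X: R1 = 1 + 3 + 4 + 5 + 6.5 + 11.5 + 13.5 = 44.5.
Step 3: U_X = R1 - n1(n1+1)/2 = 44.5 - 7*8/2 = 44.5 - 28 = 16.5.
       U_Y = n1*n2 - U_X = 49 - 16.5 = 32.5.
Step 4: Ties are present, so use the tie-corrected normal approximation (with continuity correction) for the p-value.
Step 5: p-value = 0.336306; compare to alpha = 0.1. fail to reject H0.

U_X = 16.5, p = 0.336306, fail to reject H0 at alpha = 0.1.


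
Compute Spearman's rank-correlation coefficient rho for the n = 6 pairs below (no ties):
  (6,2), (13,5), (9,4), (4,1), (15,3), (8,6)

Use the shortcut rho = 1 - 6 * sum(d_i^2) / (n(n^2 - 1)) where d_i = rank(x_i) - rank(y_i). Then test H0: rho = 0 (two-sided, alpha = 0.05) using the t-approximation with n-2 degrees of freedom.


Step 1: Rank x and y separately (midranks; no ties here).
rank(x): 6->2, 13->5, 9->4, 4->1, 15->6, 8->3
rank(y): 2->2, 5->5, 4->4, 1->1, 3->3, 6->6
Step 2: d_i = R_x(i) - R_y(i); compute d_i^2.
  (2-2)^2=0, (5-5)^2=0, (4-4)^2=0, (1-1)^2=0, (6-3)^2=9, (3-6)^2=9
sum(d^2) = 18.
Step 3: rho = 1 - 6*18 / (6*(6^2 - 1)) = 1 - 108/210 = 0.485714.
Step 4: Under H0, t = rho * sqrt((n-2)/(1-rho^2)) = 1.1113 ~ t(4).
Step 5: Two-sided p-value from the t-distribution with 4 df = 0.328723.
Step 6: alpha = 0.05. fail to reject H0.

rho = 0.4857, p = 0.328723, fail to reject H0 at alpha = 0.05.


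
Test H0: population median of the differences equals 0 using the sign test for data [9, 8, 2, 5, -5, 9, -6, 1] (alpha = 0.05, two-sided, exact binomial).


Step 1: Discard zero differences. Original n = 8; n_eff = number of nonzero differences = 8.
Nonzero differences (with sign): +9, +8, +2, +5, -5, +9, -6, +1
Step 2: Count signs: positive = 6, negative = 2.
Step 3: Under H0: P(positive) = 0.5, so the number of positives S ~ Bin(8, 0.5).
Step 4: Two-sided exact p-value = sum of Bin(8,0.5) probabilities at or below the observed probability = 0.289062.
Step 5: alpha = 0.05. fail to reject H0.

n_eff = 8, pos = 6, neg = 2, p = 0.289062, fail to reject H0.


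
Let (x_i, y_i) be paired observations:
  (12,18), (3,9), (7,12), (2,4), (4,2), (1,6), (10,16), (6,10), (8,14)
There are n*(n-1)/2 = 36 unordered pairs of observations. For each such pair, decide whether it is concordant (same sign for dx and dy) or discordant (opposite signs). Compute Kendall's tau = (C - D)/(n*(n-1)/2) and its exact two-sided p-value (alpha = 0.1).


Step 1: Enumerate the 36 unordered pairs (i,j) with i<j and classify each by sign(x_j-x_i) * sign(y_j-y_i).
  (1,2):dx=-9,dy=-9->C; (1,3):dx=-5,dy=-6->C; (1,4):dx=-10,dy=-14->C; (1,5):dx=-8,dy=-16->C
  (1,6):dx=-11,dy=-12->C; (1,7):dx=-2,dy=-2->C; (1,8):dx=-6,dy=-8->C; (1,9):dx=-4,dy=-4->C
  (2,3):dx=+4,dy=+3->C; (2,4):dx=-1,dy=-5->C; (2,5):dx=+1,dy=-7->D; (2,6):dx=-2,dy=-3->C
  (2,7):dx=+7,dy=+7->C; (2,8):dx=+3,dy=+1->C; (2,9):dx=+5,dy=+5->C; (3,4):dx=-5,dy=-8->C
  (3,5):dx=-3,dy=-10->C; (3,6):dx=-6,dy=-6->C; (3,7):dx=+3,dy=+4->C; (3,8):dx=-1,dy=-2->C
  (3,9):dx=+1,dy=+2->C; (4,5):dx=+2,dy=-2->D; (4,6):dx=-1,dy=+2->D; (4,7):dx=+8,dy=+12->C
  (4,8):dx=+4,dy=+6->C; (4,9):dx=+6,dy=+10->C; (5,6):dx=-3,dy=+4->D; (5,7):dx=+6,dy=+14->C
  (5,8):dx=+2,dy=+8->C; (5,9):dx=+4,dy=+12->C; (6,7):dx=+9,dy=+10->C; (6,8):dx=+5,dy=+4->C
  (6,9):dx=+7,dy=+8->C; (7,8):dx=-4,dy=-6->C; (7,9):dx=-2,dy=-2->C; (8,9):dx=+2,dy=+4->C
Step 2: C = 32, D = 4, total pairs = 36.
Step 3: tau = (C - D)/(n(n-1)/2) = (32 - 4)/36 = 0.777778.
Step 4: Exact two-sided p-value (enumerate n! = 362880 permutations of y under H0): p = 0.002425.
Step 5: alpha = 0.1. reject H0.

tau_b = 0.7778 (C=32, D=4), p = 0.002425, reject H0.


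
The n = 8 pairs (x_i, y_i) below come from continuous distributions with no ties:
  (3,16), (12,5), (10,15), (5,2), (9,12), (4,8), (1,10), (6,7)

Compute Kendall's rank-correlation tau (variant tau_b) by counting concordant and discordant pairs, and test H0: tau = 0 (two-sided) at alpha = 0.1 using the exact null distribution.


Step 1: Enumerate the 28 unordered pairs (i,j) with i<j and classify each by sign(x_j-x_i) * sign(y_j-y_i).
  (1,2):dx=+9,dy=-11->D; (1,3):dx=+7,dy=-1->D; (1,4):dx=+2,dy=-14->D; (1,5):dx=+6,dy=-4->D
  (1,6):dx=+1,dy=-8->D; (1,7):dx=-2,dy=-6->C; (1,8):dx=+3,dy=-9->D; (2,3):dx=-2,dy=+10->D
  (2,4):dx=-7,dy=-3->C; (2,5):dx=-3,dy=+7->D; (2,6):dx=-8,dy=+3->D; (2,7):dx=-11,dy=+5->D
  (2,8):dx=-6,dy=+2->D; (3,4):dx=-5,dy=-13->C; (3,5):dx=-1,dy=-3->C; (3,6):dx=-6,dy=-7->C
  (3,7):dx=-9,dy=-5->C; (3,8):dx=-4,dy=-8->C; (4,5):dx=+4,dy=+10->C; (4,6):dx=-1,dy=+6->D
  (4,7):dx=-4,dy=+8->D; (4,8):dx=+1,dy=+5->C; (5,6):dx=-5,dy=-4->C; (5,7):dx=-8,dy=-2->C
  (5,8):dx=-3,dy=-5->C; (6,7):dx=-3,dy=+2->D; (6,8):dx=+2,dy=-1->D; (7,8):dx=+5,dy=-3->D
Step 2: C = 12, D = 16, total pairs = 28.
Step 3: tau = (C - D)/(n(n-1)/2) = (12 - 16)/28 = -0.142857.
Step 4: Exact two-sided p-value (enumerate n! = 40320 permutations of y under H0): p = 0.719544.
Step 5: alpha = 0.1. fail to reject H0.

tau_b = -0.1429 (C=12, D=16), p = 0.719544, fail to reject H0.


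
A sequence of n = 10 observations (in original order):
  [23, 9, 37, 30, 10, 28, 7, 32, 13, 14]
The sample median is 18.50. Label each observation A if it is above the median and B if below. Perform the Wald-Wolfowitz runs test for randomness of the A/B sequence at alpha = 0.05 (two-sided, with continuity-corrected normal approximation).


Step 1: Compute median = 18.50; label A = above, B = below.
Labels in order: ABAABABABB  (n_A = 5, n_B = 5)
Step 2: Count runs R = 8.
Step 3: Under H0 (random ordering), E[R] = 2*n_A*n_B/(n_A+n_B) + 1 = 2*5*5/10 + 1 = 6.0000.
        Var[R] = 2*n_A*n_B*(2*n_A*n_B - n_A - n_B) / ((n_A+n_B)^2 * (n_A+n_B-1)) = 2000/900 = 2.2222.
        SD[R] = 1.4907.
Step 4: Continuity-corrected z = (R - 0.5 - E[R]) / SD[R] = (8 - 0.5 - 6.0000) / 1.4907 = 1.0062.
Step 5: Two-sided p-value via normal approximation = 2*(1 - Phi(|z|)) = 0.314305.
Step 6: alpha = 0.05. fail to reject H0.

R = 8, z = 1.0062, p = 0.314305, fail to reject H0.


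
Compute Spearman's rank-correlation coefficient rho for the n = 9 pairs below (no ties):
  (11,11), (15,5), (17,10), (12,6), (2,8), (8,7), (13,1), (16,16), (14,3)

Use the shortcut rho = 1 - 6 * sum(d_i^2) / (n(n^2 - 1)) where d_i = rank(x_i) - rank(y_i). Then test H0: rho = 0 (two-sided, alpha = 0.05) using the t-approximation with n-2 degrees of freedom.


Step 1: Rank x and y separately (midranks; no ties here).
rank(x): 11->3, 15->7, 17->9, 12->4, 2->1, 8->2, 13->5, 16->8, 14->6
rank(y): 11->8, 5->3, 10->7, 6->4, 8->6, 7->5, 1->1, 16->9, 3->2
Step 2: d_i = R_x(i) - R_y(i); compute d_i^2.
  (3-8)^2=25, (7-3)^2=16, (9-7)^2=4, (4-4)^2=0, (1-6)^2=25, (2-5)^2=9, (5-1)^2=16, (8-9)^2=1, (6-2)^2=16
sum(d^2) = 112.
Step 3: rho = 1 - 6*112 / (9*(9^2 - 1)) = 1 - 672/720 = 0.066667.
Step 4: Under H0, t = rho * sqrt((n-2)/(1-rho^2)) = 0.1768 ~ t(7).
Step 5: Two-sided p-value from the t-distribution with 7 df = 0.864690.
Step 6: alpha = 0.05. fail to reject H0.

rho = 0.0667, p = 0.864690, fail to reject H0 at alpha = 0.05.


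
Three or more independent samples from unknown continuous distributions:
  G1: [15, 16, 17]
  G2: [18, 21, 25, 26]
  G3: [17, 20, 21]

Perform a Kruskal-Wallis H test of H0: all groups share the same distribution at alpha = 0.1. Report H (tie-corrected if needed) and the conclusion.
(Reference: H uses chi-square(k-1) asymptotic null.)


Step 1: Combine all N = 10 observations and assign midranks.
sorted (value, group, rank): (15,G1,1), (16,G1,2), (17,G1,3.5), (17,G3,3.5), (18,G2,5), (20,G3,6), (21,G2,7.5), (21,G3,7.5), (25,G2,9), (26,G2,10)
Step 2: Sum ranks within each group.
R_1 = 6.5 (n_1 = 3)
R_2 = 31.5 (n_2 = 4)
R_3 = 17 (n_3 = 3)
Step 3: H = 12/(N(N+1)) * sum(R_i^2/n_i) - 3(N+1)
     = 12/(10*11) * (6.5^2/3 + 31.5^2/4 + 17^2/3) - 3*11
     = 0.109091 * 358.479 - 33
     = 6.106818.
Step 4: Ties present; correction factor C = 1 - 12/(10^3 - 10) = 0.987879. Corrected H = 6.106818 / 0.987879 = 6.181748.
Step 5: Under H0, H ~ chi^2(2); p-value = 0.045462.
Step 6: alpha = 0.1. reject H0.

H = 6.1817, df = 2, p = 0.045462, reject H0.


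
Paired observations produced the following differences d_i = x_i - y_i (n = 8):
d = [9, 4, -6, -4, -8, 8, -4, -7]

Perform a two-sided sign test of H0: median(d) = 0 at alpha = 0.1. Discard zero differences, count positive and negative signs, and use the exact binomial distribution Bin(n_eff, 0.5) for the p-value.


Step 1: Discard zero differences. Original n = 8; n_eff = number of nonzero differences = 8.
Nonzero differences (with sign): +9, +4, -6, -4, -8, +8, -4, -7
Step 2: Count signs: positive = 3, negative = 5.
Step 3: Under H0: P(positive) = 0.5, so the number of positives S ~ Bin(8, 0.5).
Step 4: Two-sided exact p-value = sum of Bin(8,0.5) probabilities at or below the observed probability = 0.726562.
Step 5: alpha = 0.1. fail to reject H0.

n_eff = 8, pos = 3, neg = 5, p = 0.726562, fail to reject H0.


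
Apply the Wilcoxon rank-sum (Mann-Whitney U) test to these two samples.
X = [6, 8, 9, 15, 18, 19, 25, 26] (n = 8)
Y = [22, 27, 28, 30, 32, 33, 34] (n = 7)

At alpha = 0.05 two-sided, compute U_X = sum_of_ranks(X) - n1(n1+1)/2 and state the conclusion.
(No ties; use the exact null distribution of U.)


Step 1: Combine and sort all 15 observations; assign midranks.
sorted (value, group): (6,X), (8,X), (9,X), (15,X), (18,X), (19,X), (22,Y), (25,X), (26,X), (27,Y), (28,Y), (30,Y), (32,Y), (33,Y), (34,Y)
ranks: 6->1, 8->2, 9->3, 15->4, 18->5, 19->6, 22->7, 25->8, 26->9, 27->10, 28->11, 30->12, 32->13, 33->14, 34->15
Step 2: Rank sum for X: R1 = 1 + 2 + 3 + 4 + 5 + 6 + 8 + 9 = 38.
Step 3: U_X = R1 - n1(n1+1)/2 = 38 - 8*9/2 = 38 - 36 = 2.
       U_Y = n1*n2 - U_X = 56 - 2 = 54.
Step 4: No ties, so the exact null distribution of U (based on enumerating the C(15,8) = 6435 equally likely rank assignments) gives the two-sided p-value.
Step 5: p-value = 0.001243; compare to alpha = 0.05. reject H0.

U_X = 2, p = 0.001243, reject H0 at alpha = 0.05.


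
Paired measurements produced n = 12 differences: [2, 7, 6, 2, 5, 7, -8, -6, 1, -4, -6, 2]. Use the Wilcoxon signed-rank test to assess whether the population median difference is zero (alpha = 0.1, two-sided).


Step 1: Drop any zero differences (none here) and take |d_i|.
|d| = [2, 7, 6, 2, 5, 7, 8, 6, 1, 4, 6, 2]
Step 2: Midrank |d_i| (ties get averaged ranks).
ranks: |2|->3, |7|->10.5, |6|->8, |2|->3, |5|->6, |7|->10.5, |8|->12, |6|->8, |1|->1, |4|->5, |6|->8, |2|->3
Step 3: Attach original signs; sum ranks with positive sign and with negative sign.
W+ = 3 + 10.5 + 8 + 3 + 6 + 10.5 + 1 + 3 = 45
W- = 12 + 8 + 5 + 8 = 33
(Check: W+ + W- = 78 should equal n(n+1)/2 = 78.)
Step 4: Test statistic W = min(W+, W-) = 33.
Step 5: Ties in |d|, so use the tie-corrected normal approximation.
        E[W] = n(n+1)/4 = 12*13/4 = 39.
        Tie groups: |d|=2 (t=3), |d|=6 (t=3), |d|=7 (t=2); sum(t^3 - t) = 54.
        Var[W] = n(n+1)(2n+1)/24 - sum(t^3-t)/48 = 3900/24 - 54/48 = 161.375.
        z = (W - E[W]) / sqrt(Var[W]) = (33 - 39) / 12.7033 = -0.4723.
        Two-sided p = 2*Phi(z) = 0.636701.
Step 6: alpha = 0.1. fail to reject H0.

W+ = 45, W- = 33, W = min = 33, p = 0.636701, fail to reject H0.


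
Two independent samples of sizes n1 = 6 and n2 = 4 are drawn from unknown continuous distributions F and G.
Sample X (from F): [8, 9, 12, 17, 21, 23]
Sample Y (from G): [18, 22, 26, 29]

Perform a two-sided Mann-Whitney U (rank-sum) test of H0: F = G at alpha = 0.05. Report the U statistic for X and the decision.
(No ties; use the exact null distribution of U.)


Step 1: Combine and sort all 10 observations; assign midranks.
sorted (value, group): (8,X), (9,X), (12,X), (17,X), (18,Y), (21,X), (22,Y), (23,X), (26,Y), (29,Y)
ranks: 8->1, 9->2, 12->3, 17->4, 18->5, 21->6, 22->7, 23->8, 26->9, 29->10
Step 2: Rank sum for X: R1 = 1 + 2 + 3 + 4 + 6 + 8 = 24.
Step 3: U_X = R1 - n1(n1+1)/2 = 24 - 6*7/2 = 24 - 21 = 3.
       U_Y = n1*n2 - U_X = 24 - 3 = 21.
Step 4: No ties, so the exact null distribution of U (based on enumerating the C(10,6) = 210 equally likely rank assignments) gives the two-sided p-value.
Step 5: p-value = 0.066667; compare to alpha = 0.05. fail to reject H0.

U_X = 3, p = 0.066667, fail to reject H0 at alpha = 0.05.


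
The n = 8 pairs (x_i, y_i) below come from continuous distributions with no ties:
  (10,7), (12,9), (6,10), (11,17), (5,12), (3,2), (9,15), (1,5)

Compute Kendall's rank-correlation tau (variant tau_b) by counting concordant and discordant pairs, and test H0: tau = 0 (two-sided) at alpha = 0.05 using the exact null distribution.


Step 1: Enumerate the 28 unordered pairs (i,j) with i<j and classify each by sign(x_j-x_i) * sign(y_j-y_i).
  (1,2):dx=+2,dy=+2->C; (1,3):dx=-4,dy=+3->D; (1,4):dx=+1,dy=+10->C; (1,5):dx=-5,dy=+5->D
  (1,6):dx=-7,dy=-5->C; (1,7):dx=-1,dy=+8->D; (1,8):dx=-9,dy=-2->C; (2,3):dx=-6,dy=+1->D
  (2,4):dx=-1,dy=+8->D; (2,5):dx=-7,dy=+3->D; (2,6):dx=-9,dy=-7->C; (2,7):dx=-3,dy=+6->D
  (2,8):dx=-11,dy=-4->C; (3,4):dx=+5,dy=+7->C; (3,5):dx=-1,dy=+2->D; (3,6):dx=-3,dy=-8->C
  (3,7):dx=+3,dy=+5->C; (3,8):dx=-5,dy=-5->C; (4,5):dx=-6,dy=-5->C; (4,6):dx=-8,dy=-15->C
  (4,7):dx=-2,dy=-2->C; (4,8):dx=-10,dy=-12->C; (5,6):dx=-2,dy=-10->C; (5,7):dx=+4,dy=+3->C
  (5,8):dx=-4,dy=-7->C; (6,7):dx=+6,dy=+13->C; (6,8):dx=-2,dy=+3->D; (7,8):dx=-8,dy=-10->C
Step 2: C = 19, D = 9, total pairs = 28.
Step 3: tau = (C - D)/(n(n-1)/2) = (19 - 9)/28 = 0.357143.
Step 4: Exact two-sided p-value (enumerate n! = 40320 permutations of y under H0): p = 0.275099.
Step 5: alpha = 0.05. fail to reject H0.

tau_b = 0.3571 (C=19, D=9), p = 0.275099, fail to reject H0.
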